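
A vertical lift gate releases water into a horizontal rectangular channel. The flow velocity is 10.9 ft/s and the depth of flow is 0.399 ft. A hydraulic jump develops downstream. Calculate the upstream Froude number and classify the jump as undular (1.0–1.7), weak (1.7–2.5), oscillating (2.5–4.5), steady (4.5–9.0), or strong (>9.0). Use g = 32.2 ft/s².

Fr₁ = 3.04; oscillating jump

Fr₁ = V₁/√(g·y₁) = 10.9/√(32.2×0.399) = 3.04.
Fr₁ = 3.04 lies in the oscillating range.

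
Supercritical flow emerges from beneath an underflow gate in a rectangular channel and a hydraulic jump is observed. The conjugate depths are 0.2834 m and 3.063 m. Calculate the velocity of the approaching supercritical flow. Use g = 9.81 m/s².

For a rectangular channel the momentum equation gives q² = ½·g·y₁·y₂·(y₁ + y₂) = ½×9.81×0.2834×3.063×3.346 = 14.25.
q = √14.25 = 3.775 m²/s.
V₁ = q/y₁ = 3.775/0.2834 = 13.32 m/s.

V₁ = 13.32 m/s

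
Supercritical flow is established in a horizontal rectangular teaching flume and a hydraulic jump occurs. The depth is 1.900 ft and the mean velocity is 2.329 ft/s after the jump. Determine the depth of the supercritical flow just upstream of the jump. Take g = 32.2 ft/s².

Fr₂ = V₂/√(g·y₂) = 2.329/√(32.2×1.900) = 0.2978.
Since the conjugate-depth ratio holds either way, y₁/y₂ = ½[√(1 + 8Fr₂²) − 1] = ½[√1.7093 − 1] = 0.1537.
y₁ = 0.1537 × 1.900 = 0.2920 ft.

y₁ = 0.2920 ft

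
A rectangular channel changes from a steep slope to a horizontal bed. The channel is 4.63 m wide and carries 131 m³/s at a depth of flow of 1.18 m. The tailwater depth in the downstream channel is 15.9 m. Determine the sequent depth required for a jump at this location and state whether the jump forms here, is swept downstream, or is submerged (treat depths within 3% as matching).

q = Q/b = 131/4.63 = 28.3 m²/s; V₁ = q/y₁ = 24.0 m/s. Fr₁ = V₁/√(g·y₁) = 7.05.
Sequent-depth ratio: y₂/y₁ = ½[√(1 + 8Fr₁²) − 1] = ½[√398.3 − 1] = 9.48.
y₂ = 9.48 × 1.18 = 11.2 m.
Tailwater y_tw = 15.9 m: y_tw > y₂, so the jump is submerged.

y₂ = 11.2 m; the jump is submerged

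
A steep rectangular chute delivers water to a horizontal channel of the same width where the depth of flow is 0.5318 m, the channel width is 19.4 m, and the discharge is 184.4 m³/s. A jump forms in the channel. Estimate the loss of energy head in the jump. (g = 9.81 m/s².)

q = Q/b = 184.4/19.4 = 9.505 m²/s; V₁ = q/y₁ = 17.87 m/s. Fr₁ = V₁/√(g·y₁) = 7.825.
From the momentum equation for a rectangular channel, y₂/y₁ = ½[√(1 + 8Fr₁²) − 1] = ½[√490.89 − 1] = 10.58.
y₂ = 10.58 × 0.5318 = 5.625 m.
V₂ = q/y₂ = 9.505/5.625 = 1.690 m/s. E₁ = y₁ + V₁²/2g = 16.81 m; E₂ = y₂ + V₂²/2g = 5.771 m. ΔE = E₁ − E₂ = 11.04 m.

ΔE = 11.04 m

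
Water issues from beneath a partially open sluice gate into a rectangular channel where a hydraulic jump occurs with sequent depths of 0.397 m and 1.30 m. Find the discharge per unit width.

q = 2.07 m²/s

For a rectangular channel the momentum equation gives q² = ½·g·y₁·y₂·(y₁ + y₂) = ½×9.81×0.397×1.30×1.70 = 4.30.
q = √4.30 = 2.07 m²/s.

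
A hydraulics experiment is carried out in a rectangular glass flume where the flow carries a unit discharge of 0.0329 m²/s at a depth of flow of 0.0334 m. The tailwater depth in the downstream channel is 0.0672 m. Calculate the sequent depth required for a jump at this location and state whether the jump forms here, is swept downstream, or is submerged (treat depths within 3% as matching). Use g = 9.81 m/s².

V₁ = q/y₁ = 0.0329/0.0334 = 0.985 m/s. Fr₁ = V₁/√(g·y₁) = 0.985/√(9.81×0.0334) = 1.72.
Conjugate-depth relation: y₂/y₁ = ½[√(1 + 8Fr₁²) − 1] = ½[√24.69 − 1] = 1.98.
y₂ = 1.98 × 0.0334 = 0.0663 m.
Tailwater y_tw = 0.0672 m: y_tw ≈ y₂, so the jump forms here.

y₂ = 0.0663 m; the jump forms here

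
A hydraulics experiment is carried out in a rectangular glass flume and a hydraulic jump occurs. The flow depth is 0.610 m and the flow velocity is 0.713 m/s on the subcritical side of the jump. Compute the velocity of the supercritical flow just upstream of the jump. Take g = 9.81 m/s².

Fr₂ = V₂/√(g·y₂) = 0.713/√(9.81×0.610) = 0.291.
Since the conjugate-depth ratio holds either way, y₁/y₂ = ½[√(1 + 8Fr₂²) − 1] = ½[√1.680 − 1] = 0.148.
y₁ = 0.148 × 0.610 = 0.0903 m.
V₁ = q/y₁ = 0.435/0.0903 = 4.82 m/s.

V₁ = 4.82 m/s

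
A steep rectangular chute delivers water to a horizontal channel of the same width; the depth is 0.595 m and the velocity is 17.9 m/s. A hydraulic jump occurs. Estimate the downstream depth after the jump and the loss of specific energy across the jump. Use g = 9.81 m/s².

y₂ = 5.94 m; ΔE = 10.8 m

Fr₁ = V₁/√(g·y₁) = 17.9/√(9.81×0.595) = 7.41.
Bélanger equation: y₂/y₁ = ½[√(1 + 8Fr₁²) − 1] = ½[√440.1 − 1] = 9.99.
y₂ = 9.99 × 0.595 = 5.94 m.
q = V₁·y₁ = 17.9 × 0.595 = 10.7 m²/s. V₂ = q/y₂ = 10.7/5.94 = 1.79 m/s. E₁ = y₁ + V₁²/2g = 16.9 m; E₂ = y₂ + V₂²/2g = 6.11 m. ΔE = E₁ − E₂ = 10.8 m.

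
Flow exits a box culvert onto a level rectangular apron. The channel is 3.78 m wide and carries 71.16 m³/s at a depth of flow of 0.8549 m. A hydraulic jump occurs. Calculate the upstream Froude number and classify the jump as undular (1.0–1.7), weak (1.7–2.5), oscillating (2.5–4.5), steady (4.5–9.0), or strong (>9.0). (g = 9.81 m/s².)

q = Q/b = 71.16/3.78 = 18.83 m²/s; V₁ = q/y₁ = 22.02 m/s. Fr₁ = V₁/√(g·y₁) = 7.604.
Fr₁ = 7.604 lies in the steady range.

Fr₁ = 7.604; steady jump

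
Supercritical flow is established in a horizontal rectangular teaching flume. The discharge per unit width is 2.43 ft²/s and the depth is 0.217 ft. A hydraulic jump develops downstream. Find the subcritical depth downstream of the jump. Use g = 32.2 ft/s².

V₁ = q/y₁ = 2.43/0.217 = 11.2 ft/s. Fr₁ = V₁/√(g·y₁) = 11.2/√(32.2×0.217) = 4.24.
Conjugate-depth relation: y₂/y₁ = ½[√(1 + 8Fr₁²) − 1] = ½[√144.6 − 1] = 5.51.
y₂ = 5.51 × 0.217 = 1.20 ft.

y₂ = 1.20 ft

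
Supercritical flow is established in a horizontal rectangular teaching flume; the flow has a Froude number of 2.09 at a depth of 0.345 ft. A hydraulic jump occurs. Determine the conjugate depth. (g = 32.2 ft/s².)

y₂ = 0.862 ft

Fr₁ = 2.09 (given).
Bélanger equation: y₂/y₁ = ½[√(1 + 8Fr₁²) − 1] = ½[√35.94 − 1] = 2.50.
y₂ = 2.50 × 0.345 = 0.862 ft.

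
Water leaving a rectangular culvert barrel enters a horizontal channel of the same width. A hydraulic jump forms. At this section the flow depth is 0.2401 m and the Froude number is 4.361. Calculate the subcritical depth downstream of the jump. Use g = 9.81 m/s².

y₂ = 1.366 m

Fr₁ = 4.361 (given).
From the momentum equation for a rectangular channel, y₂/y₁ = ½[√(1 + 8Fr₁²) − 1] = ½[√153.15 − 1] = 5.688.
y₂ = 5.688 × 0.2401 = 1.366 m.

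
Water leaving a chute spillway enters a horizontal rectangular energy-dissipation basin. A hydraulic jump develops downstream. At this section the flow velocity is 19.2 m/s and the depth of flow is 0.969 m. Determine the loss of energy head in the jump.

Fr₁ = V₁/√(g·y₁) = 19.2/√(9.81×0.969) = 6.23.
Sequent-depth ratio: y₂/y₁ = ½[√(1 + 8Fr₁²) − 1] = ½[√311.2 − 1] = 8.32.
y₂ = 8.32 × 0.969 = 8.06 m.
q = V₁·y₁ = 19.2 × 0.969 = 18.6 m²/s. V₂ = q/y₂ = 18.6/8.06 = 2.31 m/s. E₁ = y₁ + V₁²/2g = 19.8 m; E₂ = y₂ + V₂²/2g = 8.33 m. ΔE = E₁ − E₂ = 11.4 m.

ΔE = 11.4 m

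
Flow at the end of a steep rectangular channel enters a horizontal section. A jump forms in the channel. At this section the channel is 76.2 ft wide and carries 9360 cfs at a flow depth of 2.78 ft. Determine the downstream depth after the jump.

y₂ = 17.0 ft

q = Q/b = 9360/76.2 = 123 ft²/s; V₁ = q/y₁ = 44.2 ft/s. Fr₁ = V₁/√(g·y₁) = 4.67.
By Bélanger, y₂/y₁ = ½[√(1 + 8Fr₁²) − 1] = ½[√175.5 − 1] = 6.12.
y₂ = 6.12 × 2.78 = 17.0 ft.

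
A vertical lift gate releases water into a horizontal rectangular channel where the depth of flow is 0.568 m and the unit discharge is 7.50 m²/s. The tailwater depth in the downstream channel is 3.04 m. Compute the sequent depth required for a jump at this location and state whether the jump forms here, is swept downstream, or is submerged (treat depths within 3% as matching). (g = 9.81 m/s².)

V₁ = q/y₁ = 7.50/0.568 = 13.2 m/s. Fr₁ = V₁/√(g·y₁) = 13.2/√(9.81×0.568) = 5.59.
By Bélanger, y₂/y₁ = ½[√(1 + 8Fr₁²) − 1] = ½[√251.3 − 1] = 7.43.
y₂ = 7.43 × 0.568 = 4.22 m.
Tailwater y_tw = 3.04 m: y_tw < y₂, so the jump is swept downstream.

y₂ = 4.22 m; the jump is swept downstream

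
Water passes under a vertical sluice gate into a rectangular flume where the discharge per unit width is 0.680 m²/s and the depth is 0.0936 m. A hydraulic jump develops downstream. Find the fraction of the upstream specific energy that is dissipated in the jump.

ΔE/E₁ = 0.647 (64.7%)

V₁ = q/y₁ = 0.680/0.0936 = 7.26 m/s. Fr₁ = V₁/√(g·y₁) = 7.26/√(9.81×0.0936) = 7.58.
Sequent-depth ratio: y₂/y₁ = ½[√(1 + 8Fr₁²) − 1] = ½[√460.8 − 1] = 10.2.
y₂ = 10.2 × 0.0936 = 0.958 m.
E₁ = y₁ + V₁²/2g = 2.78 m. ΔE = (y₂ − y₁)³/(4y₁y₂) = 1.80 m. ΔE/E₁ = 1.80/2.78 = 0.647.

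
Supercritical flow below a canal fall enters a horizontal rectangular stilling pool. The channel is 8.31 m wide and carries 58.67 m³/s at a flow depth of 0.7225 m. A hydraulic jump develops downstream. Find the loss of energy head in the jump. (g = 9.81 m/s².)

q = Q/b = 58.67/8.31 = 7.060 m²/s; V₁ = q/y₁ = 9.772 m/s. Fr₁ = V₁/√(g·y₁) = 3.670.
From the momentum equation for a rectangular channel, y₂/y₁ = ½[√(1 + 8Fr₁²) − 1] = ½[√108.78 − 1] = 4.715.
y₂ = 4.715 × 0.7225 = 3.406 m.
Head loss: ΔE = (y₂ − y₁)³/(4y₁y₂) = (3.406 − 0.7225)³/(4×0.7225×3.406) = 19.34/9.845 = 1.964 m.

ΔE = 1.964 m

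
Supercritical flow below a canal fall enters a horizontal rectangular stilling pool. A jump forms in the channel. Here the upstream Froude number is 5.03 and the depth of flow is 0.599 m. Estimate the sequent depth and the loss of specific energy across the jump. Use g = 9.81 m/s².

Fr₁ = 5.03 (given).
By Bélanger, y₂/y₁ = ½[√(1 + 8Fr₁²) − 1] = ½[√203.4 − 1] = 6.63.
y₂ = 6.63 × 0.599 = 3.97 m.
Head loss: ΔE = (y₂ − y₁)³/(4y₁y₂) = (3.97 − 0.599)³/(4×0.599×3.97) = 38.4/9.52 = 4.03 m.

y₂ = 3.97 m; ΔE = 4.03 m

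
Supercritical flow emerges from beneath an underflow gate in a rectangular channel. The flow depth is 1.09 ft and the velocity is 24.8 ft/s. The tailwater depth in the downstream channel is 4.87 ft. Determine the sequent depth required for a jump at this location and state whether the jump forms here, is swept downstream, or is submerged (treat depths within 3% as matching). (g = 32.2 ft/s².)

y₂ = 5.93 ft; the jump is swept downstream

Fr₁ = V₁/√(g·y₁) = 24.8/√(32.2×1.09) = 4.19.
Conjugate-depth relation: y₂/y₁ = ½[√(1 + 8Fr₁²) − 1] = ½[√141.2 − 1] = 5.44.
y₂ = 5.44 × 1.09 = 5.93 ft.
Tailwater y_tw = 4.87 ft: y_tw < y₂, so the jump is swept downstream.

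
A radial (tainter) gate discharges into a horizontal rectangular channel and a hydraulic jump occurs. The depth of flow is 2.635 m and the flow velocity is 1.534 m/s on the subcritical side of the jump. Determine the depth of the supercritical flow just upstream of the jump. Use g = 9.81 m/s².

y₁ = 0.4145 m

Fr₂ = V₂/√(g·y₂) = 1.534/√(9.81×2.635) = 0.3017.
From the momentum equation (using Fr₂), y₁/y₂ = ½[√(1 + 8Fr₂²) − 1] = ½[√1.7283 − 1] = 0.1573.
y₁ = 0.1573 × 2.635 = 0.4145 m.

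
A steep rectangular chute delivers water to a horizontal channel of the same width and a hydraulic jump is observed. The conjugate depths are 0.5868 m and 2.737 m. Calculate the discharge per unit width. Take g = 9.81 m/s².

q = 5.117 m²/s

For a rectangular channel the momentum equation gives q² = ½·g·y₁·y₂·(y₁ + y₂) = ½×9.81×0.5868×2.737×3.324 = 26.18.
q = √26.18 = 5.117 m²/s.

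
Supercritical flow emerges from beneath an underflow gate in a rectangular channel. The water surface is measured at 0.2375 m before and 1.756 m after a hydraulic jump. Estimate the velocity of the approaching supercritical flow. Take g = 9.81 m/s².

V₁ = 8.503 m/s

For a rectangular channel the momentum equation gives q² = ½·g·y₁·y₂·(y₁ + y₂) = ½×9.81×0.2375×1.756×1.994 = 4.078.
q = √4.078 = 2.019 m²/s.
V₁ = q/y₁ = 2.019/0.2375 = 8.503 m/s.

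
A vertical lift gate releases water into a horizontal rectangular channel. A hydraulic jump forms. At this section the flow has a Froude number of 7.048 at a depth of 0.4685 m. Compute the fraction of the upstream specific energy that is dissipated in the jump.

ΔE/E₁ = 0.622 (62.2%)

Fr₁ = 7.048 (given).
From the momentum equation for a rectangular channel, y₂/y₁ = ½[√(1 + 8Fr₁²) − 1] = ½[√398.39 − 1] = 9.480.
y₂ = 9.480 × 0.4685 = 4.441 m.
E₁ = y₁(1 + Fr₁²/2) = 0.4685×(1 + 7.048²/2) = 12.10 m. ΔE = (y₂ − y₁)³/(4y₁y₂) = 7.534 m. ΔE/E₁ = 7.534/12.10 = 0.622.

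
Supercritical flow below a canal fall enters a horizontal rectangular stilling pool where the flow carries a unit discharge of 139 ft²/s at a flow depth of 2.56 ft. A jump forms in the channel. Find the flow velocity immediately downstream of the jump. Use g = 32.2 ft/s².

V₂ = 6.81 ft/s

V₁ = q/y₁ = 139/2.56 = 54.3 ft/s. Fr₁ = V₁/√(g·y₁) = 54.3/√(32.2×2.56) = 5.98.
Bélanger equation: y₂/y₁ = ½[√(1 + 8Fr₁²) − 1] = ½[√287.1 − 1] = 7.97.
y₂ = 7.97 × 2.56 = 20.4 ft.
V₂ = q/y₂ = 139/20.4 = 6.81 ft/s.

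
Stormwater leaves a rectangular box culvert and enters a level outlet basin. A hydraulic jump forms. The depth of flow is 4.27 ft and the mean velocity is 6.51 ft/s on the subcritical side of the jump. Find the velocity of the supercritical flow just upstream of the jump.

V₁ = 15.1 ft/s

Fr₂ = V₂/√(g·y₂) = 6.51/√(32.2×4.27) = 0.555.
From the momentum equation (using Fr₂), y₁/y₂ = ½[√(1 + 8Fr₂²) − 1] = ½[√3.466 − 1] = 0.431.
y₁ = 0.431 × 4.27 = 1.84 ft.
V₁ = q/y₁ = 27.8/1.84 = 15.1 ft/s.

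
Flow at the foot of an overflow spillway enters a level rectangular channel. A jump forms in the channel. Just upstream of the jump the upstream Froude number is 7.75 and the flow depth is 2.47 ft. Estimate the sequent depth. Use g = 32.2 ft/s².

Fr₁ = 7.75 (given).
By Bélanger, y₂/y₁ = ½[√(1 + 8Fr₁²) − 1] = ½[√481.5 − 1] = 10.5.
y₂ = 10.5 × 2.47 = 25.9 ft.

y₂ = 25.9 ft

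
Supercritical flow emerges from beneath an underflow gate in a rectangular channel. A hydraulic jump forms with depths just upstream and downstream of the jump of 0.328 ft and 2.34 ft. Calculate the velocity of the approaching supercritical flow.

V₁ = 17.5 ft/s

For a rectangular channel the momentum equation gives q² = ½·g·y₁·y₂·(y₁ + y₂) = ½×32.2×0.328×2.34×2.67 = 33.0.
q = √33.0 = 5.74 ft²/s.
V₁ = q/y₁ = 5.74/0.328 = 17.5 ft/s.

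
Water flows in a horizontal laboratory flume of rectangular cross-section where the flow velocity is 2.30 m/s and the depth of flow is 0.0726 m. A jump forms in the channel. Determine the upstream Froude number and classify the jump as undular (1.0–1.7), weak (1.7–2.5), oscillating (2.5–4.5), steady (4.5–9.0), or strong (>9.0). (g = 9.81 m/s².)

Fr₁ = 2.73; oscillating jump

Fr₁ = V₁/√(g·y₁) = 2.30/√(9.81×0.0726) = 2.73.
Fr₁ = 2.73 lies in the oscillating range.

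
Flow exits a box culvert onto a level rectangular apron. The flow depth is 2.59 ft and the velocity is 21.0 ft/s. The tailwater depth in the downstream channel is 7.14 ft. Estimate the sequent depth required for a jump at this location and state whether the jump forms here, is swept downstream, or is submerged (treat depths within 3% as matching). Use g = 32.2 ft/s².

Fr₁ = V₁/√(g·y₁) = 21.0/√(32.2×2.59) = 2.30.
From the momentum equation for a rectangular channel, y₂/y₁ = ½[√(1 + 8Fr₁²) − 1] = ½[√43.30 − 1] = 2.79.
y₂ = 2.79 × 2.59 = 7.23 ft.
Tailwater y_tw = 7.14 ft: y_tw ≈ y₂, so the jump forms here.

y₂ = 7.23 ft; the jump forms here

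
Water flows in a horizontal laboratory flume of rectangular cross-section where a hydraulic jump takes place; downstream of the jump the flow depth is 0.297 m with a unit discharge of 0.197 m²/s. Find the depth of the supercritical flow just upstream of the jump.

V₂ = q/y₂ = 0.197/0.297 = 0.663 m/s; Fr₂ = V₂/√(g·y₂) = 0.389.
Applying the sequent-depth relation in reverse, y₁/y₂ = ½[√(1 + 8Fr₂²) − 1] = ½[√2.208 − 1] = 0.243.
y₁ = 0.243 × 0.297 = 0.0722 m.

y₁ = 0.0722 m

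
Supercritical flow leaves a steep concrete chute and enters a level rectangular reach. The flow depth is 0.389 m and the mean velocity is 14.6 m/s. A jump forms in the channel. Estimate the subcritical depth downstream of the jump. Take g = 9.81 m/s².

y₂ = 3.92 m

Fr₁ = V₁/√(g·y₁) = 14.6/√(9.81×0.389) = 7.47.
Conjugate-depth relation: y₂/y₁ = ½[√(1 + 8Fr₁²) − 1] = ½[√447.9 − 1] = 10.1.
y₂ = 10.1 × 0.389 = 3.92 m.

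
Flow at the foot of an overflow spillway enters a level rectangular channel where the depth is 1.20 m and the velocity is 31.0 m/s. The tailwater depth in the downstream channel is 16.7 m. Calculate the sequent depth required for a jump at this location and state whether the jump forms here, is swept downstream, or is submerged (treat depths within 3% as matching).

y₂ = 14.7 m; the jump is submerged

Fr₁ = V₁/√(g·y₁) = 31.0/√(9.81×1.20) = 9.04.
By Bélanger, y₂/y₁ = ½[√(1 + 8Fr₁²) − 1] = ½[√654.1 − 1] = 12.3.
y₂ = 12.3 × 1.20 = 14.7 m.
Tailwater y_tw = 16.7 m: y_tw > y₂, so the jump is submerged.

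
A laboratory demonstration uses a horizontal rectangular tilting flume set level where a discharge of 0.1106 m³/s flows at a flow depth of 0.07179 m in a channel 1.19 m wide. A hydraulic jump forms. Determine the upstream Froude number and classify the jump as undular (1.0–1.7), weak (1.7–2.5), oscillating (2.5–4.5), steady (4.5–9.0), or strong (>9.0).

q = Q/b = 0.1106/1.19 = 0.09294 m²/s; V₁ = q/y₁ = 1.295 m/s. Fr₁ = V₁/√(g·y₁) = 1.543.
Fr₁ = 1.543 lies in the undular range.

Fr₁ = 1.543; undular jump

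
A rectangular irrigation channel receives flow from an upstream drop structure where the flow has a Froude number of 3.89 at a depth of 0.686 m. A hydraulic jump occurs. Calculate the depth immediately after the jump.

Fr₁ = 3.89 (given).
By Bélanger, y₂/y₁ = ½[√(1 + 8Fr₁²) − 1] = ½[√122.1 − 1] = 5.02.
y₂ = 5.02 × 0.686 = 3.45 m.

y₂ = 3.45 m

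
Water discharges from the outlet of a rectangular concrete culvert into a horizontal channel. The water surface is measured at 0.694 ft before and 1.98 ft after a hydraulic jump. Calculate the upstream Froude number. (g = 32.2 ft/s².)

Fr₁ = 2.34

For a rectangular channel the momentum equation gives q² = ½·g·y₁·y₂·(y₁ + y₂) = ½×32.2×0.694×1.98×2.67 = 59.2.
q = √59.2 = 7.69 ft²/s.
V₁ = q/y₁ = 11.1 ft/s; Fr₁ = V₁/√(g·y₁) = 2.34.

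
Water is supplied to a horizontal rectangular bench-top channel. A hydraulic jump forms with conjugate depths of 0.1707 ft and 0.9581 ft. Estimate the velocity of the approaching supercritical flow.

V₁ = 10.10 ft/s

For a rectangular channel the momentum equation gives q² = ½·g·y₁·y₂·(y₁ + y₂) = ½×32.2×0.1707×0.9581×1.129 = 2.972.
q = √2.972 = 1.724 ft²/s.
V₁ = q/y₁ = 1.724/0.1707 = 10.10 ft/s.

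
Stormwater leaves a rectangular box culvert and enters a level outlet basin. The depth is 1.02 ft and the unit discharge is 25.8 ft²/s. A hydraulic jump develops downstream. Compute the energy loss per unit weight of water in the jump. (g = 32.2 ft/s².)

ΔE = 4.78 ft

V₁ = q/y₁ = 25.8/1.02 = 25.3 ft/s. Fr₁ = V₁/√(g·y₁) = 25.3/√(32.2×1.02) = 4.41.
Bélanger equation: y₂/y₁ = ½[√(1 + 8Fr₁²) − 1] = ½[√156.8 − 1] = 5.76.
y₂ = 5.76 × 1.02 = 5.88 ft.
Head loss: ΔE = (y₂ − y₁)³/(4y₁y₂) = (5.88 − 1.02)³/(4×1.02×5.88) = 115/24.0 = 4.78 ft.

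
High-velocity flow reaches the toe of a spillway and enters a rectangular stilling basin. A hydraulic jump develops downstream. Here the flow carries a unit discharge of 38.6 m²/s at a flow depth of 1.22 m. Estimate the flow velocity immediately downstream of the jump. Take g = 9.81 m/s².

V₁ = q/y₁ = 38.6/1.22 = 31.6 m/s. Fr₁ = V₁/√(g·y₁) = 31.6/√(9.81×1.22) = 9.15.
Bélanger equation: y₂/y₁ = ½[√(1 + 8Fr₁²) − 1] = ½[√670.1 − 1] = 12.4.
y₂ = 12.4 × 1.22 = 15.2 m.
V₂ = q/y₂ = 38.6/15.2 = 2.54 m/s.

V₂ = 2.54 m/s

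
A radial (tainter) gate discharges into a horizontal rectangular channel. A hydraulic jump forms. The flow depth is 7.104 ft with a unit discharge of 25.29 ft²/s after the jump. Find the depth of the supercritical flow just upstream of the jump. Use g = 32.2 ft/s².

V₂ = q/y₂ = 25.29/7.104 = 3.560 ft/s; Fr₂ = V₂/√(g·y₂) = 0.2354.
Applying the sequent-depth relation in reverse, y₁/y₂ = ½[√(1 + 8Fr₂²) − 1] = ½[√1.4432 − 1] = 0.1007.
y₁ = 0.1007 × 7.104 = 0.7152 ft.

y₁ = 0.7152 ft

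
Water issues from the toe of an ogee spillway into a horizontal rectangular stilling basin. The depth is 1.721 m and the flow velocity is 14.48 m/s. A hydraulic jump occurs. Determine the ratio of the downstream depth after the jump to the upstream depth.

Fr₁ = V₁/√(g·y₁) = 14.48/√(9.81×1.721) = 3.524.
Bélanger equation: y₂/y₁ = ½[√(1 + 8Fr₁²) − 1] = ½[√100.35 − 1] = 4.509.

y₂/y₁ = 4.509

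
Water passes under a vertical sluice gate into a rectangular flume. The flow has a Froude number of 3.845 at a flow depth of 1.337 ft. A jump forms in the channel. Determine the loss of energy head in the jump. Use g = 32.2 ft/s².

Fr₁ = 3.845 (given).
Sequent-depth ratio: y₂/y₁ = ½[√(1 + 8Fr₁²) − 1] = ½[√119.27 − 1] = 4.961.
y₂ = 4.961 × 1.337 = 6.632 ft.
V₁ = Fr₁·√(g·y₁) = 3.845×√(32.2×1.337) = 25.23 ft/s; q = V₁·y₁ = 33.73 ft²/s. V₂ = q/y₂ = 33.73/6.632 = 5.086 ft/s. E₁ = y₁ + V₁²/2g = 11.22 ft; E₂ = y₂ + V₂²/2g = 7.034 ft. ΔE = E₁ − E₂ = 4.186 ft.

ΔE = 4.186 ft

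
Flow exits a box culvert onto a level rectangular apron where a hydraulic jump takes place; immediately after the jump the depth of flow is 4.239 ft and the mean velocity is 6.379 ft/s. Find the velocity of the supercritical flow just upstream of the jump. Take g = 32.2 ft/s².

V₁ = 15.19 ft/s

Fr₂ = V₂/√(g·y₂) = 6.379/√(32.2×4.239) = 0.5460.
The Bélanger relation is symmetric: y₁/y₂ = ½[√(1 + 8Fr₂²) − 1] = ½[√3.3849 − 1] = 0.4199.
y₁ = 0.4199 × 4.239 = 1.780 ft.
V₁ = q/y₁ = 27.04/1.780 = 15.19 ft/s.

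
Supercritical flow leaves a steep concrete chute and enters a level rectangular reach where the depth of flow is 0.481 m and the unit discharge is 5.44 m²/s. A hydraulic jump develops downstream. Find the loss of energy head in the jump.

ΔE = 3.55 m

V₁ = q/y₁ = 5.44/0.481 = 11.3 m/s. Fr₁ = V₁/√(g·y₁) = 11.3/√(9.81×0.481) = 5.21.
Sequent-depth ratio: y₂/y₁ = ½[√(1 + 8Fr₁²) − 1] = ½[√217.9 − 1] = 6.88.
y₂ = 6.88 × 0.481 = 3.31 m.
V₂ = q/y₂ = 5.44/3.31 = 1.64 m/s. E₁ = y₁ + V₁²/2g = 7.00 m; E₂ = y₂ + V₂²/2g = 3.45 m. ΔE = E₁ − E₂ = 3.55 m.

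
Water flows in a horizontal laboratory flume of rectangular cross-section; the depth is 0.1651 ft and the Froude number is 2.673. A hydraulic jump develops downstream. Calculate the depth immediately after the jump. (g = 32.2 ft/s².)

Fr₁ = 2.673 (given).
From the momentum equation for a rectangular channel, y₂/y₁ = ½[√(1 + 8Fr₁²) − 1] = ½[√58.159 − 1] = 3.313.
y₂ = 3.313 × 0.1651 = 0.5470 ft.

y₂ = 0.5470 ft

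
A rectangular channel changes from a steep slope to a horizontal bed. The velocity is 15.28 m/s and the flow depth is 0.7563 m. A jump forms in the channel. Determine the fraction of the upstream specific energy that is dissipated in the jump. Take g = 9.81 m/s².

ΔE/E₁ = 0.538 (53.8%)

Fr₁ = V₁/√(g·y₁) = 15.28/√(9.81×0.7563) = 5.610.
Sequent-depth ratio: y₂/y₁ = ½[√(1 + 8Fr₁²) − 1] = ½[√252.75 − 1] = 7.449.
y₂ = 7.449 × 0.7563 = 5.634 m.
E₁ = y₁ + V₁²/2g = 12.66 m. ΔE = (y₂ − y₁)³/(4y₁y₂) = 6.808 m. ΔE/E₁ = 6.808/12.66 = 0.538.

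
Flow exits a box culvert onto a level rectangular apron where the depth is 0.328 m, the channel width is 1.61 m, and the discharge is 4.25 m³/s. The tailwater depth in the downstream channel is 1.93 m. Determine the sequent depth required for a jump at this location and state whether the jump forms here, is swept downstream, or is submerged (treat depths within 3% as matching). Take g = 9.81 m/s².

y₂ = 1.92 m; the jump forms here

q = Q/b = 4.25/1.61 = 2.64 m²/s; V₁ = q/y₁ = 8.05 m/s. Fr₁ = V₁/√(g·y₁) = 4.49.
From the momentum equation for a rectangular channel, y₂/y₁ = ½[√(1 + 8Fr₁²) − 1] = ½[√162.0 − 1] = 5.86.
y₂ = 5.86 × 0.328 = 1.92 m.
Tailwater y_tw = 1.93 m: y_tw ≈ y₂, so the jump forms here.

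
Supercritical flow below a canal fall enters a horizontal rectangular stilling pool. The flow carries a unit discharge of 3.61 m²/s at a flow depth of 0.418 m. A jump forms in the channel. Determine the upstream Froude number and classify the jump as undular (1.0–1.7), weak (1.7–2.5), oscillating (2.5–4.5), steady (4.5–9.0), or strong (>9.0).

Fr₁ = 4.26; oscillating jump

V₁ = q/y₁ = 3.61/0.418 = 8.64 m/s. Fr₁ = V₁/√(g·y₁) = 8.64/√(9.81×0.418) = 4.26.
Fr₁ = 4.26 lies in the oscillating range.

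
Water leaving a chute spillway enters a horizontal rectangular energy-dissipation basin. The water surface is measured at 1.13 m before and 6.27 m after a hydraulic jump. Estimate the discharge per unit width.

q = 16.0 m²/s

For a rectangular channel the momentum equation gives q² = ½·g·y₁·y₂·(y₁ + y₂) = ½×9.81×1.13×6.27×7.40 = 257.
q = √257 = 16.0 m²/s.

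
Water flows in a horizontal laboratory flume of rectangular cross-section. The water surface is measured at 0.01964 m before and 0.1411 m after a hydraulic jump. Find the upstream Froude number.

For a rectangular channel the momentum equation gives q² = ½·g·y₁·y₂·(y₁ + y₂) = ½×9.81×0.01964×0.1411×0.1607 = 0.002185.
q = √0.002185 = 0.04674 m²/s.
V₁ = q/y₁ = 2.380 m/s; Fr₁ = V₁/√(g·y₁) = 5.422.

Fr₁ = 5.422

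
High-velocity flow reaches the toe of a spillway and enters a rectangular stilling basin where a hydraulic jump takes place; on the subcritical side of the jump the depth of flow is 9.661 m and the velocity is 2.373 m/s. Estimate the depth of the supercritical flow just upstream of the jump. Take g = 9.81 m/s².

y₁ = 1.037 m

Fr₂ = V₂/√(g·y₂) = 2.373/√(9.81×9.661) = 0.2438.
Applying the sequent-depth relation in reverse, y₁/y₂ = ½[√(1 + 8Fr₂²) − 1] = ½[√1.4753 − 1] = 0.1073.
y₁ = 0.1073 × 9.661 = 1.037 m.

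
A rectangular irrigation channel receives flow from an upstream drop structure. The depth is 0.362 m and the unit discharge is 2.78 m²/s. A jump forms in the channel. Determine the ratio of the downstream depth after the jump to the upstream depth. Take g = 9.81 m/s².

V₁ = q/y₁ = 2.78/0.362 = 7.68 m/s. Fr₁ = V₁/√(g·y₁) = 7.68/√(9.81×0.362) = 4.08.
Sequent-depth ratio: y₂/y₁ = ½[√(1 + 8Fr₁²) − 1] = ½[√133.9 − 1] = 5.28.

y₂/y₁ = 5.28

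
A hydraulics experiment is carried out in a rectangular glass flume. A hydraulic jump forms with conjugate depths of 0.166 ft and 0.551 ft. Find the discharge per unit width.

q = 1.03 ft²/s

For a rectangular channel the momentum equation gives q² = ½·g·y₁·y₂·(y₁ + y₂) = ½×32.2×0.166×0.551×0.717 = 1.06.
q = √1.06 = 1.03 ft²/s.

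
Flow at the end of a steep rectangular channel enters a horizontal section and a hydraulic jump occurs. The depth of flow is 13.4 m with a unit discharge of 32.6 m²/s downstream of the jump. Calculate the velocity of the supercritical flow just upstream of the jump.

V₁ = 29.3 m/s

V₂ = q/y₂ = 32.6/13.4 = 2.43 m/s; Fr₂ = V₂/√(g·y₂) = 0.212.
Applying the sequent-depth relation in reverse, y₁/y₂ = ½[√(1 + 8Fr₂²) − 1] = ½[√1.360 − 1] = 0.0831.
y₁ = 0.0831 × 13.4 = 1.11 m.
V₁ = q/y₁ = 32.6/1.11 = 29.3 m/s.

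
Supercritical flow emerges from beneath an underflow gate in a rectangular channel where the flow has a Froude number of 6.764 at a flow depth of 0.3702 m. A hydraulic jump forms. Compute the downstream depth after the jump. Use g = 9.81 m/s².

Fr₁ = 6.764 (given).
Bélanger equation: y₂/y₁ = ½[√(1 + 8Fr₁²) − 1] = ½[√367.01 − 1] = 9.079.
y₂ = 9.079 × 0.3702 = 3.361 m.

y₂ = 3.361 m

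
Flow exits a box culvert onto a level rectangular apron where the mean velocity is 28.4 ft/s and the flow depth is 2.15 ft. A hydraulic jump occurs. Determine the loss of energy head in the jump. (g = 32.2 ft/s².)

ΔE = 4.65 ft

Fr₁ = V₁/√(g·y₁) = 28.4/√(32.2×2.15) = 3.41.
Sequent-depth ratio: y₂/y₁ = ½[√(1 + 8Fr₁²) − 1] = ½[√94.20 − 1] = 4.35.
y₂ = 4.35 × 2.15 = 9.36 ft.
q = V₁·y₁ = 28.4 × 2.15 = 61.1 ft²/s. V₂ = q/y₂ = 61.1/9.36 = 6.52 ft/s. E₁ = y₁ + V₁²/2g = 14.7 ft; E₂ = y₂ + V₂²/2g = 10.0 ft. ΔE = E₁ − E₂ = 4.65 ft.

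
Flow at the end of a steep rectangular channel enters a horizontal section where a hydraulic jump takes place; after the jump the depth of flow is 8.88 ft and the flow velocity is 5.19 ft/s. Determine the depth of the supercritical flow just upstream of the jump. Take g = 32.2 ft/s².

Fr₂ = V₂/√(g·y₂) = 5.19/√(32.2×8.88) = 0.307.
The Bélanger relation is symmetric: y₁/y₂ = ½[√(1 + 8Fr₂²) − 1] = ½[√1.754 − 1] = 0.162.
y₁ = 0.162 × 8.88 = 1.44 ft.

y₁ = 1.44 ft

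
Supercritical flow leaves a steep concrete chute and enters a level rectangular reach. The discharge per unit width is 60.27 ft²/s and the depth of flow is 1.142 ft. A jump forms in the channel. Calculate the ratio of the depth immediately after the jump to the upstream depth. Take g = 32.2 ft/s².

y₂/y₁ = 11.82

V₁ = q/y₁ = 60.27/1.142 = 52.78 ft/s. Fr₁ = V₁/√(g·y₁) = 52.78/√(32.2×1.142) = 8.703.
Bélanger equation: y₂/y₁ = ½[√(1 + 8Fr₁²) − 1] = ½[√606.95 − 1] = 11.82.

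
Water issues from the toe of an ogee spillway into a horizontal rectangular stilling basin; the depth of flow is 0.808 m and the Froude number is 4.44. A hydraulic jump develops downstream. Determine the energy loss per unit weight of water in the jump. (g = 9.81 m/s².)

ΔE = 3.85 m

Fr₁ = 4.44 (given).
Conjugate-depth relation: y₂/y₁ = ½[√(1 + 8Fr₁²) − 1] = ½[√158.7 − 1] = 5.80.
y₂ = 5.80 × 0.808 = 4.69 m.
V₁ = Fr₁·√(g·y₁) = 4.44×√(9.81×0.808) = 12.5 m/s; q = V₁·y₁ = 10.1 m²/s. V₂ = q/y₂ = 10.1/4.69 = 2.16 m/s. E₁ = y₁ + V₁²/2g = 8.77 m; E₂ = y₂ + V₂²/2g = 4.92 m. ΔE = E₁ − E₂ = 3.85 m.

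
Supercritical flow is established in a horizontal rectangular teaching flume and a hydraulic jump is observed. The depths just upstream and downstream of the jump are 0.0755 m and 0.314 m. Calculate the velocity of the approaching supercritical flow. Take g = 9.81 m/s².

V₁ = 2.82 m/s

For a rectangular channel the momentum equation gives q² = ½·g·y₁·y₂·(y₁ + y₂) = ½×9.81×0.0755×0.314×0.390 = 0.0453.
q = √0.0453 = 0.213 m²/s.
V₁ = q/y₁ = 0.213/0.0755 = 2.82 m/s.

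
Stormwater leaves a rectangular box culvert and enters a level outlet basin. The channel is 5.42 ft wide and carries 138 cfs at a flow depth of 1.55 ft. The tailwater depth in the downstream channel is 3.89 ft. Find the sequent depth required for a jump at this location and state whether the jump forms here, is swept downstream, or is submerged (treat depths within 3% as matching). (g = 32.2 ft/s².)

q = Q/b = 138/5.42 = 25.5 ft²/s; V₁ = q/y₁ = 16.4 ft/s. Fr₁ = V₁/√(g·y₁) = 2.33.
Sequent-depth ratio: y₂/y₁ = ½[√(1 + 8Fr₁²) − 1] = ½[√44.25 − 1] = 2.83.
y₂ = 2.83 × 1.55 = 4.38 ft.
Tailwater y_tw = 3.89 ft: y_tw < y₂, so the jump is swept downstream.

y₂ = 4.38 ft; the jump is swept downstream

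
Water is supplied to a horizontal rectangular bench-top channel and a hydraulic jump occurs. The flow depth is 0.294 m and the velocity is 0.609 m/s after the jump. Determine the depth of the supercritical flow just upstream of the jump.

Fr₂ = V₂/√(g·y₂) = 0.609/√(9.81×0.294) = 0.359.
Since the conjugate-depth ratio holds either way, y₁/y₂ = ½[√(1 + 8Fr₂²) − 1] = ½[√2.029 − 1] = 0.212.
y₁ = 0.212 × 0.294 = 0.0624 m.

y₁ = 0.0624 m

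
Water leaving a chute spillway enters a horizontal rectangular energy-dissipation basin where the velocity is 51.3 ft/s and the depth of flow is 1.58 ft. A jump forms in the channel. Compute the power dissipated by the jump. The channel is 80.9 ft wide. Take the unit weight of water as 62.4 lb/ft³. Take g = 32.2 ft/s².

P = 19870 hp

Fr₁ = V₁/√(g·y₁) = 51.3/√(32.2×1.58) = 7.19.
By Bélanger, y₂/y₁ = ½[√(1 + 8Fr₁²) − 1] = ½[√414.8 − 1] = 9.68.
y₂ = 9.68 × 1.58 = 15.3 ft.
Head loss: ΔE = (y₂ − y₁)³/(4y₁y₂) = (15.3 − 1.58)³/(4×1.58×15.3) = 2583/96.7 = 26.7 ft.
q = V₁·y₁ = 51.3 × 1.58 = 81.1 ft²/s. Q = q·b = 81.1 × 80.9 = 6557 cfs. P = γ·Q·ΔE/550 = 62.4 × 6557 × 26.7 / 550 = 19870 hp.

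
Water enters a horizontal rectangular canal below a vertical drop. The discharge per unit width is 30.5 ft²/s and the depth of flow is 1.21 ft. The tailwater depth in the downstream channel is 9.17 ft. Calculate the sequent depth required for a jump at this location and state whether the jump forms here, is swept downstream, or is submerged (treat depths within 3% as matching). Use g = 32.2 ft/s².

V₁ = q/y₁ = 30.5/1.21 = 25.2 ft/s. Fr₁ = V₁/√(g·y₁) = 25.2/√(32.2×1.21) = 4.04.
Sequent-depth ratio: y₂/y₁ = ½[√(1 + 8Fr₁²) − 1] = ½[√131.5 − 1] = 5.23.
y₂ = 5.23 × 1.21 = 6.33 ft.
Tailwater y_tw = 9.17 ft: y_tw > y₂, so the jump is submerged.

y₂ = 6.33 ft; the jump is submerged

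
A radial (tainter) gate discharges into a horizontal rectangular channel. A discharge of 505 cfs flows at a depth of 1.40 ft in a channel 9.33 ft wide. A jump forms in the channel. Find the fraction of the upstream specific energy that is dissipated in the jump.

q = Q/b = 505/9.33 = 54.1 ft²/s; V₁ = q/y₁ = 38.7 ft/s. Fr₁ = V₁/√(g·y₁) = 5.76.
Sequent-depth ratio: y₂/y₁ = ½[√(1 + 8Fr₁²) − 1] = ½[√266.3 − 1] = 7.66.
y₂ = 7.66 × 1.40 = 10.7 ft.
E₁ = y₁ + V₁²/2g = 24.6 ft. ΔE = (y₂ − y₁)³/(4y₁y₂) = 13.5 ft. ΔE/E₁ = 13.5/24.6 = 0.548.

ΔE/E₁ = 0.548 (54.8%)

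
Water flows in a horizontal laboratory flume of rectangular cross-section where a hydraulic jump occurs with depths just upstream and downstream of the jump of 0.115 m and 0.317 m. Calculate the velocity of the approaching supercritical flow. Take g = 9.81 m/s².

V₁ = 2.42 m/s

For a rectangular channel the momentum equation gives q² = ½·g·y₁·y₂·(y₁ + y₂) = ½×9.81×0.115×0.317×0.432 = 0.0772.
q = √0.0772 = 0.278 m²/s.
V₁ = q/y₁ = 0.278/0.115 = 2.42 m/s.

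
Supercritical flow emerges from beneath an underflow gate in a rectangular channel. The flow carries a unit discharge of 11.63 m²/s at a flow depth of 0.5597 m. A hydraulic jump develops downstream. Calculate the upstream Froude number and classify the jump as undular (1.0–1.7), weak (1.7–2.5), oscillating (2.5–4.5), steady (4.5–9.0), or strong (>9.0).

Fr₁ = 8.868; steady jump

V₁ = q/y₁ = 11.63/0.5597 = 20.78 m/s. Fr₁ = V₁/√(g·y₁) = 20.78/√(9.81×0.5597) = 8.868.
Fr₁ = 8.868 lies in the steady range.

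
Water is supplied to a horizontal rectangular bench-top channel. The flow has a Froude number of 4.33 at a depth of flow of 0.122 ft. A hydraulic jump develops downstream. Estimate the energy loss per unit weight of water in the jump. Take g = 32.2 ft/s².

Fr₁ = 4.33 (given).
Sequent-depth ratio: y₂/y₁ = ½[√(1 + 8Fr₁²) − 1] = ½[√151.0 − 1] = 5.64.
y₂ = 5.64 × 0.122 = 0.689 ft.
V₁ = Fr₁·√(g·y₁) = 4.33×√(32.2×0.122) = 8.58 ft/s; q = V₁·y₁ = 1.05 ft²/s. V₂ = q/y₂ = 1.05/0.689 = 1.52 ft/s. E₁ = y₁ + V₁²/2g = 1.27 ft; E₂ = y₂ + V₂²/2g = 0.724 ft. ΔE = E₁ − E₂ = 0.541 ft.

ΔE = 0.541 ft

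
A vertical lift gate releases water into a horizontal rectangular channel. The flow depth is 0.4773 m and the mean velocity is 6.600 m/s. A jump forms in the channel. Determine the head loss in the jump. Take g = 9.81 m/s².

ΔE = 0.7131 m

Fr₁ = V₁/√(g·y₁) = 6.600/√(9.81×0.4773) = 3.050.
Conjugate-depth relation: y₂/y₁ = ½[√(1 + 8Fr₁²) − 1] = ½[√75.425 − 1] = 3.842.
y₂ = 3.842 × 0.4773 = 1.834 m.
q = V₁·y₁ = 6.600 × 0.4773 = 3.150 m²/s. V₂ = q/y₂ = 3.150/1.834 = 1.718 m/s. E₁ = y₁ + V₁²/2g = 2.697 m; E₂ = y₂ + V₂²/2g = 1.984 m. ΔE = E₁ − E₂ = 0.7131 m.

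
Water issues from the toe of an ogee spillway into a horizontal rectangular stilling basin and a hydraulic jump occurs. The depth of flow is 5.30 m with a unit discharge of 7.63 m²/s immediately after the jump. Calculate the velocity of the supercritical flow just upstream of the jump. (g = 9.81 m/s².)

V₁ = 19.4 m/s

V₂ = q/y₂ = 7.63/5.30 = 1.44 m/s; Fr₂ = V₂/√(g·y₂) = 0.200.
Since the conjugate-depth ratio holds either way, y₁/y₂ = ½[√(1 + 8Fr₂²) − 1] = ½[√1.319 − 1] = 0.0742.
y₁ = 0.0742 × 5.30 = 0.393 m.
V₁ = q/y₁ = 7.63/0.393 = 19.4 m/s.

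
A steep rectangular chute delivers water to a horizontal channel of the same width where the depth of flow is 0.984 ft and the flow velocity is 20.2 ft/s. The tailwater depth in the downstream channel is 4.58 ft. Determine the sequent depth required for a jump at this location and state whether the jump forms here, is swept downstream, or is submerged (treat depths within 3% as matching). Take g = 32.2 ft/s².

y₂ = 4.53 ft; the jump forms here

Fr₁ = V₁/√(g·y₁) = 20.2/√(32.2×0.984) = 3.59.
By Bélanger, y₂/y₁ = ½[√(1 + 8Fr₁²) − 1] = ½[√104.0 − 1] = 4.60.
y₂ = 4.60 × 0.984 = 4.53 ft.
Tailwater y_tw = 4.58 ft: y_tw ≈ y₂, so the jump forms here.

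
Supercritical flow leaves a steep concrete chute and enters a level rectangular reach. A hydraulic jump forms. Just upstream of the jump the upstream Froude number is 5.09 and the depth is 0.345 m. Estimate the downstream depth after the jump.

y₂ = 2.32 m

Fr₁ = 5.09 (given).
Conjugate-depth relation: y₂/y₁ = ½[√(1 + 8Fr₁²) − 1] = ½[√208.3 − 1] = 6.72.
y₂ = 6.72 × 0.345 = 2.32 m.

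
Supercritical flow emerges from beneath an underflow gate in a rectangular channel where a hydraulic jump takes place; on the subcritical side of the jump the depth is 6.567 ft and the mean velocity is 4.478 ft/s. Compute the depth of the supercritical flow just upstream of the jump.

Fr₂ = V₂/√(g·y₂) = 4.478/√(32.2×6.567) = 0.3079.
Since the conjugate-depth ratio holds either way, y₁/y₂ = ½[√(1 + 8Fr₂²) − 1] = ½[√1.7586 − 1] = 0.1631.
y₁ = 0.1631 × 6.567 = 1.071 ft.

y₁ = 1.071 ft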